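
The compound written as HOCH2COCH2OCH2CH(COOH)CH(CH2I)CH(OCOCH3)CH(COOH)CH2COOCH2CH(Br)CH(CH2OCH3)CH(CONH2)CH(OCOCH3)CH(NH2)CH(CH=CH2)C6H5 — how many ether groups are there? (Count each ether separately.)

Taking each segment in turn:
  HOCH2: HO– on an sp³ carbon → alcohol.
  CO: –C(=O)– with carbon on both sides → ketone.
  CH2OCH2: C–O–C with sp³ carbons on both sides and no adjacent C=O → ether.
  CH(COOH): pendant –COOH: carbonyl C bonded to C and –OH → carboxylic acid.
  CH(CH2I): pendant –CH2X: halogen on sp³ carbon → alkyl halide.
  CH(OCOCH3): pendant –OC(=O)CH3: an acyloxy group → ester.
  CH(COOH): pendant –COOH: carbonyl C bonded to C and –OH → carboxylic acid.
  CH2COOCH2: –C(=O)–O–C with C on the carbonyl side → ester.
  CH(Br): halogen on an sp³ carbon → alkyl halide.
  CH(CH2OCH3): pendant –CH2OCH3: C–O–C linkage → ether.
  CH(CONH2): pendant –CONH2: carbonyl C bonded to C and N → amide.
  CH(OCOCH3): pendant –OC(=O)CH3: an acyloxy group → ester.
  CH(NH2): –NH2 on an sp³ carbon with no adjacent C=O → amine.
  CH(CH=CH2): pendant –CH=CH2: C=C double bond → alkene.
  C6H5: –C6H5 phenyl ring → arene.
Ether appears at: CH2OCH2, CH(CH2OCH3) → 2.

2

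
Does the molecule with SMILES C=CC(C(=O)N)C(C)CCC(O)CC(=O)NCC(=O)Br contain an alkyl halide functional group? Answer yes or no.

no

C=C double bond → alkene.
pendant –CONH2: carbonyl C bonded to C and N → amide.
–OH on an sp³ carbon → alcohol (secondary).
–C(=O)–N– linkage → amide (the N is not an amine).
–C(=O)Br: carbonyl C bonded to C and to a halogen → acyl halide (not alkyl halide).
In COBr, the halogen is on a carbonyl carbon, which makes it an acyl halide, not an alkyl halide.
The groups actually present are: acyl halide, alcohol, alkene, amide.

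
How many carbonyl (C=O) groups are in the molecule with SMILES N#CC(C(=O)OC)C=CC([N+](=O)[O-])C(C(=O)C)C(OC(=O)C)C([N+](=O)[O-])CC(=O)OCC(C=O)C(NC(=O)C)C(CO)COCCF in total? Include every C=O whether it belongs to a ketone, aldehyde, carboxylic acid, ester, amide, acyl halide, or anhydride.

6

CH(COOCH3): ester, 1 C=O (running total 1).
CH(COCH3): ketone, 1 C=O (running total 2).
CH(OCOCH3): ester, 1 C=O (running total 3).
CH2COOCH2: ester, 1 C=O (running total 4).
CH(CHO): aldehyde, 1 C=O (running total 5).
CH(NHCOCH3): amide, 1 C=O (running total 6).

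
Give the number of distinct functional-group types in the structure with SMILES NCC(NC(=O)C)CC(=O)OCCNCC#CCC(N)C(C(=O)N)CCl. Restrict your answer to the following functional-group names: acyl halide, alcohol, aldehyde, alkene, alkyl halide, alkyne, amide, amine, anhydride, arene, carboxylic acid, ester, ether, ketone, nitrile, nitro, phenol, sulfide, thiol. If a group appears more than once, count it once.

Reading the structure from left to right:
  H2NCH2: –NH2 on an sp³ carbon with no adjacent C=O → amine.
  CH(NHCOCH3): pendant –NHC(=O)CH3: N bonded to a carbonyl → amide (not amine).
  CH2COOCH2: –C(=O)–O–C with C on the carbonyl side → ester.
  CH2NHCH2: C–N–C with sp³ carbons and no adjacent C=O → amine (secondary).
  C≡C: C≡C triple bond → alkyne.
  CH(NH2): –NH2 on an sp³ carbon with no adjacent C=O → amine.
  CH(CONH2): pendant –CONH2: carbonyl C bonded to C and N → amide.
  CH2Cl: halogen on an sp³ carbon → alkyl halide.
Distinct types present: alkyl halide, alkyne, amide, amine, ester.

5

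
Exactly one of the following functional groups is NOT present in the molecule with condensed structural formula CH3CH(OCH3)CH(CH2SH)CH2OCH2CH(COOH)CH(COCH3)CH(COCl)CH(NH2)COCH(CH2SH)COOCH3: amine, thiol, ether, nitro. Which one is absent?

thiol: present (CH(CH2SH) — pendant –CH2SH → thiol).
amine: present (CH(NH2) — –NH2 on an sp³ carbon with no adjacent C=O → amine).
ether: present (CH(OCH3) — pendant –OCH3: C–O–C with sp³ C, no adjacent C=O → ether).
nitro: no segment matches this pattern.

nitro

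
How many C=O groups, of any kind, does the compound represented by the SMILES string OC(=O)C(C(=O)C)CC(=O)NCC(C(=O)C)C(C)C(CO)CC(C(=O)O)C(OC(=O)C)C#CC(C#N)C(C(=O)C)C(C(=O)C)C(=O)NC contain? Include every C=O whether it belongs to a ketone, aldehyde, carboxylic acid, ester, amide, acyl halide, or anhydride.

HOOC: carboxylic acid, 1 C=O (running total 1).
CH(COCH3): ketone, 1 C=O (running total 2).
CH2CONHCH2: amide, 1 C=O (running total 3).
CH(COCH3): ketone, 1 C=O (running total 4).
CH(COOH): carboxylic acid, 1 C=O (running total 5).
CH(OCOCH3): ester, 1 C=O (running total 6).
CH(COCH3): ketone, 1 C=O (running total 7).
CH(COCH3): ketone, 1 C=O (running total 8).
CONHCH3: amide, 1 C=O (running total 9).

9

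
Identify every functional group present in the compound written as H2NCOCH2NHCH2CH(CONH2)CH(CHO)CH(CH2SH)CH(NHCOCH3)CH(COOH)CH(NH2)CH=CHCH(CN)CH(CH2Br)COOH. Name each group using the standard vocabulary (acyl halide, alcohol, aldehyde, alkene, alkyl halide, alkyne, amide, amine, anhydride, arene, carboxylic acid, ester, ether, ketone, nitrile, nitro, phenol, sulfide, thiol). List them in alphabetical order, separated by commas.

aldehyde, alkene, alkyl halide, amide, amine, carboxylic acid, nitrile, thiol

–C(=O)NH2: carbonyl C bonded to C and to N → amide (the N is not a separate amine).
C–N–C with sp³ carbons and no adjacent C=O → amine (secondary).
pendant –CONH2: carbonyl C bonded to C and N → amide.
pendant –CHO: carbonyl C bonded to C and H → aldehyde.
pendant –CH2SH → thiol.
pendant –NHC(=O)CH3: N bonded to a carbonyl → amide (not amine).
pendant –COOH: carbonyl C bonded to C and –OH → carboxylic acid.
–NH2 on an sp³ carbon with no adjacent C=O → amine.
C=C double bond → alkene.
pendant –C≡N: nitrile.
pendant –CH2X: halogen on sp³ carbon → alkyl halide.
–COOH: carbonyl C bonded to –OH and C → carboxylic acid (the –OH is not a separate alcohol).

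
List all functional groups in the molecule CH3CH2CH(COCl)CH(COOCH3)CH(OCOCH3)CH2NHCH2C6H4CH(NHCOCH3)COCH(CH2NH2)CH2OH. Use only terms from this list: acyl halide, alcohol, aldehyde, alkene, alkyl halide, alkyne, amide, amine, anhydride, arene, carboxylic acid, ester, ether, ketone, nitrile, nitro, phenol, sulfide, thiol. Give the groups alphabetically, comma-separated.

acyl halide, alcohol, amide, amine, arene, ester, ketone

Reading the structure from left to right:
  CH(COCl): pendant –C(=O)X: carbonyl C bonded to C and halogen → acyl halide.
  CH(COOCH3): pendant –COOCH3: carbonyl C bonded to C and –OCH3 → ester.
  CH(OCOCH3): pendant –OC(=O)CH3: an acyloxy group → ester.
  CH2NHCH2: C–N–C with sp³ carbons and no adjacent C=O → amine (secondary).
  C6H4: para-disubstituted benzene ring → arene.
  CH(NHCOCH3): pendant –NHC(=O)CH3: N bonded to a carbonyl → amide (not amine).
  CO: –C(=O)– with carbon on both sides → ketone.
  CH(CH2NH2): pendant –CH2NH2: N on sp³ C, no adjacent C=O → amine.
  CH2OH: –OH on an sp³ carbon → alcohol.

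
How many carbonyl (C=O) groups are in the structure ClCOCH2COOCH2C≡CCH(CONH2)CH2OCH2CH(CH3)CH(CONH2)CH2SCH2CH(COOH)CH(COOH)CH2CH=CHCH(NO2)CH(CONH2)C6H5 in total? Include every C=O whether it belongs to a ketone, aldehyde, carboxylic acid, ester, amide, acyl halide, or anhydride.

7

ClCO: acyl halide, 1 C=O (running total 1).
CH2COOCH2: ester, 1 C=O (running total 2).
CH(CONH2): amide, 1 C=O (running total 3).
CH(CONH2): amide, 1 C=O (running total 4).
CH(COOH): carboxylic acid, 1 C=O (running total 5).
CH(COOH): carboxylic acid, 1 C=O (running total 6).
CH(CONH2): amide, 1 C=O (running total 7).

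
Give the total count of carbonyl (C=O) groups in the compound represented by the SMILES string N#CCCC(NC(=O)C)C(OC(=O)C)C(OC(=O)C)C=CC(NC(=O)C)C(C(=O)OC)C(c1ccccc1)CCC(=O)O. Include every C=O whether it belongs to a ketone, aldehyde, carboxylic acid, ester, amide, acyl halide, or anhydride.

6

CH(NHCOCH3): amide, 1 C=O (running total 1).
CH(OCOCH3): ester, 1 C=O (running total 2).
CH(OCOCH3): ester, 1 C=O (running total 3).
CH(NHCOCH3): amide, 1 C=O (running total 4).
CH(COOCH3): ester, 1 C=O (running total 5).
COOH: carboxylic acid, 1 C=O (running total 6).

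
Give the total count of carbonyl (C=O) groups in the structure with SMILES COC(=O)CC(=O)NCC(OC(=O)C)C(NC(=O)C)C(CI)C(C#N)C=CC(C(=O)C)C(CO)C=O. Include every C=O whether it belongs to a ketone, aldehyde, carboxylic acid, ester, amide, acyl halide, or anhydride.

CH3OOC: ester, 1 C=O (running total 1).
CH2CONHCH2: amide, 1 C=O (running total 2).
CH(OCOCH3): ester, 1 C=O (running total 3).
CH(NHCOCH3): amide, 1 C=O (running total 4).
CH(COCH3): ketone, 1 C=O (running total 5).
CHO: aldehyde, 1 C=O (running total 6).

6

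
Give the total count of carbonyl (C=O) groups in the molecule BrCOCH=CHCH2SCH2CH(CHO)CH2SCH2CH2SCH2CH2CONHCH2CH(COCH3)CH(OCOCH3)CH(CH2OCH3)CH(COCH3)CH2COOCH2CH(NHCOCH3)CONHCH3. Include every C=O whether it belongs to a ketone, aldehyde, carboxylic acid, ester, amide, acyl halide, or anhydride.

BrCO: acyl halide, 1 C=O (running total 1).
CH(CHO): aldehyde, 1 C=O (running total 2).
CH2CONHCH2: amide, 1 C=O (running total 3).
CH(COCH3): ketone, 1 C=O (running total 4).
CH(OCOCH3): ester, 1 C=O (running total 5).
CH(COCH3): ketone, 1 C=O (running total 6).
CH2COOCH2: ester, 1 C=O (running total 7).
CH(NHCOCH3): amide, 1 C=O (running total 8).
CONHCH3: amide, 1 C=O (running total 9).

9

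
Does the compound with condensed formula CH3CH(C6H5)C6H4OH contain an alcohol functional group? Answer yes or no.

Working along the chain:
  CH(C6H5): pendant –C6H5: benzene ring → arene.
  C6H4OH: –OH attached directly to an aromatic ring → phenol (not alcohol); the ring itself is an arene.
In C6H4OH, the –OH is on an aromatic ring carbon; that is a phenol, not an alcohol.
The groups actually present are: arene, phenol.

no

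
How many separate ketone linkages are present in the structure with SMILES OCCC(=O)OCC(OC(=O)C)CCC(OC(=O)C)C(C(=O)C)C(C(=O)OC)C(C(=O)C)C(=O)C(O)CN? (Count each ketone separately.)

3

HO– on an sp³ carbon → alcohol.
–C(=O)–O–C with C on the carbonyl side → ester.
pendant –OC(=O)CH3: an acyloxy group → ester.
pendant –OC(=O)CH3: an acyloxy group → ester.
pendant –COCH3: carbonyl C bonded to two carbons → ketone.
pendant –COOCH3: carbonyl C bonded to C and –OCH3 → ester.
pendant –COCH3: carbonyl C bonded to two carbons → ketone.
–C(=O)– with carbon on both sides → ketone.
–OH on an sp³ carbon → alcohol (secondary).
–NH2 on an sp³ carbon with no adjacent C=O → amine.
Ketone appears at: CH(COCH3), CH(COCH3), CO → 3.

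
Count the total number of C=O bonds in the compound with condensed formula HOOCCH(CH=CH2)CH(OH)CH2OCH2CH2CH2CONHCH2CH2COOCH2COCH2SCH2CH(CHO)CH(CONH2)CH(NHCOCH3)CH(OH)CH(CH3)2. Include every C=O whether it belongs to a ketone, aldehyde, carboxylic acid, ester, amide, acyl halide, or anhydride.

HOOC: carboxylic acid, 1 C=O (running total 1).
CH2CONHCH2: amide, 1 C=O (running total 2).
CH2COOCH2: ester, 1 C=O (running total 3).
CO: ketone, 1 C=O (running total 4).
CH(CHO): aldehyde, 1 C=O (running total 5).
CH(CONH2): amide, 1 C=O (running total 6).
CH(NHCOCH3): amide, 1 C=O (running total 7).

7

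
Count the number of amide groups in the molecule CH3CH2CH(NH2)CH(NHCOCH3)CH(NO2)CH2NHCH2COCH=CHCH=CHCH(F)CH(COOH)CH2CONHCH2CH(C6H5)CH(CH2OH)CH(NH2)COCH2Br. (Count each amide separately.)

–NH2 on an sp³ carbon with no adjacent C=O → amine.
pendant –NHC(=O)CH3: N bonded to a carbonyl → amide (not amine).
–NO2 on an sp³ carbon → nitro (the N=O is not a carbonyl).
C–N–C with sp³ carbons and no adjacent C=O → amine (secondary).
–C(=O)– with carbon on both sides → ketone.
C=C double bond → alkene.
C=C double bond → alkene.
halogen on an sp³ carbon → alkyl halide.
pendant –COOH: carbonyl C bonded to C and –OH → carboxylic acid.
–C(=O)–N– linkage → amide (the N is not an amine).
pendant –C6H5: benzene ring → arene.
pendant –CH2OH on an sp³ backbone C → alcohol.
–NH2 on an sp³ carbon with no adjacent C=O → amine.
–C(=O)– with carbon on both sides → ketone.
halogen on an sp³ carbon → alkyl halide.
Amide appears at: CH(NHCOCH3), CH2CONHCH2 → 2.

2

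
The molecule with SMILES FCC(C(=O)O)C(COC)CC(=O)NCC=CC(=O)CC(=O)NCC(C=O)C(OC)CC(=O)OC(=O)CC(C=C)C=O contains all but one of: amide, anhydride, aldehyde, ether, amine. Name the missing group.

amine

anhydride: present (CH2CO-O-COCH2 — two acyl groups sharing one oxygen, –C(=O)–O–C(=O)– → anhydride).
aldehyde: present (CH(CHO) — pendant –CHO: carbonyl C bonded to C and H → aldehyde).
ether: present (CH(CH2OCH3) — pendant –CH2OCH3: C–O–C linkage → ether).
amide: present (CH2CONHCH2 — –C(=O)–N– linkage → amide (the N is not an amine)).
amine: absent. In CH2CONHCH2, the nitrogen is bonded directly to a carbonyl carbon, making it part of an amide, not a free amine.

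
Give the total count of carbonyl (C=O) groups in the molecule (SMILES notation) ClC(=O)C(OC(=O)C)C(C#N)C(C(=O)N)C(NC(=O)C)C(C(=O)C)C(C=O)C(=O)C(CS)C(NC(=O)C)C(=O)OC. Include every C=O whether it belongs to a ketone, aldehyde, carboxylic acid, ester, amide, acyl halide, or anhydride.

ClCO: acyl halide, 1 C=O (running total 1).
CH(OCOCH3): ester, 1 C=O (running total 2).
CH(CONH2): amide, 1 C=O (running total 3).
CH(NHCOCH3): amide, 1 C=O (running total 4).
CH(COCH3): ketone, 1 C=O (running total 5).
CH(CHO): aldehyde, 1 C=O (running total 6).
CO: ketone, 1 C=O (running total 7).
CH(NHCOCH3): amide, 1 C=O (running total 8).
COOCH3: ester, 1 C=O (running total 9).

9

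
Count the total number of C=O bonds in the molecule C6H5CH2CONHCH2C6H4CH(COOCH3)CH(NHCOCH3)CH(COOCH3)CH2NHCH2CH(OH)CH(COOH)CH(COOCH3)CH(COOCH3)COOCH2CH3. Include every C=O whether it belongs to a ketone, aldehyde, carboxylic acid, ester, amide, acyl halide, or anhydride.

CH2CONHCH2: amide, 1 C=O (running total 1).
CH(COOCH3): ester, 1 C=O (running total 2).
CH(NHCOCH3): amide, 1 C=O (running total 3).
CH(COOCH3): ester, 1 C=O (running total 4).
CH(COOH): carboxylic acid, 1 C=O (running total 5).
CH(COOCH3): ester, 1 C=O (running total 6).
CH(COOCH3): ester, 1 C=O (running total 7).
COOCH2CH3: ester, 1 C=O (running total 8).

8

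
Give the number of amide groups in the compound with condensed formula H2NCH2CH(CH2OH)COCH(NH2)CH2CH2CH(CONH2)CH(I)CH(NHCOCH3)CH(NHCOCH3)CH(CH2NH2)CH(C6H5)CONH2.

Reading the structure from left to right:
  H2NCH2: –NH2 on an sp³ carbon with no adjacent C=O → amine.
  CH(CH2OH): pendant –CH2OH on an sp³ backbone C → alcohol.
  CO: –C(=O)– with carbon on both sides → ketone.
  CH(NH2): –NH2 on an sp³ carbon with no adjacent C=O → amine.
  CH(CONH2): pendant –CONH2: carbonyl C bonded to C and N → amide.
  CH(I): halogen on an sp³ carbon → alkyl halide.
  CH(NHCOCH3): pendant –NHC(=O)CH3: N bonded to a carbonyl → amide (not amine).
  CH(NHCOCH3): pendant –NHC(=O)CH3: N bonded to a carbonyl → amide (not amine).
  CH(CH2NH2): pendant –CH2NH2: N on sp³ C, no adjacent C=O → amine.
  CH(C6H5): pendant –C6H5: benzene ring → arene.
  CONH2: –C(=O)NH2: carbonyl C bonded to C and to N → amide (the N is not a separate amine).
Amide appears at: CH(CONH2), CH(NHCOCH3), CH(NHCOCH3), CONH2 → 4.

4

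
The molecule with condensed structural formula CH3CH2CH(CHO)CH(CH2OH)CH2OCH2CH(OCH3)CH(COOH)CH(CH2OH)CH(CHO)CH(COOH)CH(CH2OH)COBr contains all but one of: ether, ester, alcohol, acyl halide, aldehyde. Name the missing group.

aldehyde: present (CH(CHO) — pendant –CHO: carbonyl C bonded to C and H → aldehyde).
ether: present (CH2OCH2 — C–O–C with sp³ carbons on both sides and no adjacent C=O → ether).
alcohol: present (CH(CH2OH) — pendant –CH2OH on an sp³ backbone C → alcohol).
acyl halide: present (COBr — –C(=O)Br: carbonyl C bonded to C and to a halogen → acyl halide (not alkyl halide)).
ester: no segment matches this pattern.

ester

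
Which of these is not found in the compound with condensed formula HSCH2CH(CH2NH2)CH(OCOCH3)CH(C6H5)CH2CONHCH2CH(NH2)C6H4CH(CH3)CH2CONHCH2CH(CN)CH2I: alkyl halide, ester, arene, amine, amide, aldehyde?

arene: present (CH(C6H5) — pendant –C6H5: benzene ring → arene).
ester: present (CH(OCOCH3) — pendant –OC(=O)CH3: an acyloxy group → ester).
amine: present (CH(CH2NH2) — pendant –CH2NH2: N on sp³ C, no adjacent C=O → amine).
amide: present (CH2CONHCH2 — –C(=O)–N– linkage → amide (the N is not an amine)).
alkyl halide: present (CH2I — halogen on an sp³ carbon → alkyl halide).
aldehyde: no segment matches this pattern.

aldehyde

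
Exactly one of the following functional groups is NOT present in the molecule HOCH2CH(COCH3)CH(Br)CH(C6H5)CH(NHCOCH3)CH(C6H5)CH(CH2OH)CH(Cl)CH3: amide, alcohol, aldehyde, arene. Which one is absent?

aldehyde

amide: present (CH(NHCOCH3) — pendant –NHC(=O)CH3: N bonded to a carbonyl → amide (not amine)).
alcohol: present (HOCH2 — HO– on an sp³ carbon → alcohol).
arene: present (CH(C6H5) — pendant –C6H5: benzene ring → arene).
aldehyde: absent. In CH(COCH3), the carbonyl carbon is bonded to two carbons, so it is a ketone, not an aldehyde.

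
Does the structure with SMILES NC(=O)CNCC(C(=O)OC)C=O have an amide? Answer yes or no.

yes

Taking each segment in turn:
  H2NCO: –C(=O)NH2: carbonyl C bonded to C and to N → amide (the N is not a separate amine).
  CH2NHCH2: C–N–C with sp³ carbons and no adjacent C=O → amine (secondary).
  CH(COOCH3): pendant –COOCH3: carbonyl C bonded to C and –OCH3 → ester.
  CHO: terminal –CHO: carbonyl C bonded to H and C → aldehyde.
The H2NCO segment supplies the amide: –C(=O)NH2: carbonyl C bonded to C and to N → amide (the N is not a separate amine).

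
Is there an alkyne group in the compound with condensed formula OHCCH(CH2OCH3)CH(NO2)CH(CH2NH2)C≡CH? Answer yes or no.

yes

Working along the chain:
  OHC: terminal –CHO: carbonyl C bonded to H and C → aldehyde.
  CH(CH2OCH3): pendant –CH2OCH3: C–O–C linkage → ether.
  CH(NO2): –NO2 on an sp³ carbon → nitro (the N=O is not a carbonyl).
  CH(CH2NH2): pendant –CH2NH2: N on sp³ C, no adjacent C=O → amine.
  C≡CH: C≡C triple bond → alkyne.
The C≡CH segment supplies the alkyne: C≡C triple bond → alkyne.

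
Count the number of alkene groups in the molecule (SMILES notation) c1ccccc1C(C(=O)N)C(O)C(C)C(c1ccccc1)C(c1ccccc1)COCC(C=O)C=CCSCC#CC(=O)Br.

Taking each segment in turn:
  C6H5: C6H5– phenyl ring → arene.
  CH(CONH2): pendant –CONH2: carbonyl C bonded to C and N → amide.
  CH(OH): –OH on an sp³ carbon → alcohol (secondary).
  CH(C6H5): pendant –C6H5: benzene ring → arene.
  CH(C6H5): pendant –C6H5: benzene ring → arene.
  CH2OCH2: C–O–C with sp³ carbons on both sides and no adjacent C=O → ether.
  CH(CHO): pendant –CHO: carbonyl C bonded to C and H → aldehyde.
  CH=CH: C=C double bond → alkene.
  CH2SCH2: C–S–C linkage → sulfide (thioether).
  C≡C: C≡C triple bond → alkyne.
  COBr: –C(=O)Br: carbonyl C bonded to C and to a halogen → acyl halide (not alkyl halide).
Alkene appears at: CH=CH → 1.

1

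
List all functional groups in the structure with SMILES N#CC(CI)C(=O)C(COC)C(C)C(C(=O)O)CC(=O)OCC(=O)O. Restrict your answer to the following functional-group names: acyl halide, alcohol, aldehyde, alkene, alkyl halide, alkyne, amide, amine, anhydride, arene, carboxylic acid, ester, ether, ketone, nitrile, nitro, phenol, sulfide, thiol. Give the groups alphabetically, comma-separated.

N≡C–: carbon triple-bonded to nitrogen → nitrile.
pendant –CH2X: halogen on sp³ carbon → alkyl halide.
–C(=O)– with carbon on both sides → ketone.
pendant –CH2OCH3: C–O–C linkage → ether.
pendant –COOH: carbonyl C bonded to C and –OH → carboxylic acid.
–C(=O)–O–C with C on the carbonyl side → ester.
–COOH: carbonyl C bonded to –OH and C → carboxylic acid (the –OH is not a separate alcohol).

alkyl halide, carboxylic acid, ester, ether, ketone, nitrile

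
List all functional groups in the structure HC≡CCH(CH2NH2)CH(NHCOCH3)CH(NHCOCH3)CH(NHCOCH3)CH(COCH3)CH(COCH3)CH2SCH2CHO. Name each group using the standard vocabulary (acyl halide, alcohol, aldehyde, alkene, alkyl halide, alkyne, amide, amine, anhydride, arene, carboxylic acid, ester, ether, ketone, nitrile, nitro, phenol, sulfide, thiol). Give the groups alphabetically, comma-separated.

Reading the structure from left to right:
  HC≡C: C≡C triple bond → alkyne.
  CH(CH2NH2): pendant –CH2NH2: N on sp³ C, no adjacent C=O → amine.
  CH(NHCOCH3): pendant –NHC(=O)CH3: N bonded to a carbonyl → amide (not amine).
  CH(NHCOCH3): pendant –NHC(=O)CH3: N bonded to a carbonyl → amide (not amine).
  CH(NHCOCH3): pendant –NHC(=O)CH3: N bonded to a carbonyl → amide (not amine).
  CH(COCH3): pendant –COCH3: carbonyl C bonded to two carbons → ketone.
  CH(COCH3): pendant –COCH3: carbonyl C bonded to two carbons → ketone.
  CH2SCH2: C–S–C linkage → sulfide (thioether).
  CHO: terminal –CHO: carbonyl C bonded to H and C → aldehyde.

aldehyde, alkyne, amide, amine, ketone, sulfide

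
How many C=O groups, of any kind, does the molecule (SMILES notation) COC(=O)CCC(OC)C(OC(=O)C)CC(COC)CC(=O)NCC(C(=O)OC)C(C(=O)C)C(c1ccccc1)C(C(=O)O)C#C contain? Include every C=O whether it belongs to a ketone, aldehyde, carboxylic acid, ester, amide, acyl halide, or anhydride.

6

CH3OOC: ester, 1 C=O (running total 1).
CH(OCOCH3): ester, 1 C=O (running total 2).
CH2CONHCH2: amide, 1 C=O (running total 3).
CH(COOCH3): ester, 1 C=O (running total 4).
CH(COCH3): ketone, 1 C=O (running total 5).
CH(COOH): carboxylic acid, 1 C=O (running total 6).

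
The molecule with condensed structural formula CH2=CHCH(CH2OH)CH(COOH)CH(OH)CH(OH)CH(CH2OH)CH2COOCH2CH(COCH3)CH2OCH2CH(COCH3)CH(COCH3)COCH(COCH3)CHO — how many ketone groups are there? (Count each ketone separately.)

Reading the structure from left to right:
  CH2=CH: C=C double bond → alkene.
  CH(CH2OH): pendant –CH2OH on an sp³ backbone C → alcohol.
  CH(COOH): pendant –COOH: carbonyl C bonded to C and –OH → carboxylic acid.
  CH(OH): –OH on an sp³ carbon → alcohol (secondary).
  CH(OH): –OH on an sp³ carbon → alcohol (secondary).
  CH(CH2OH): pendant –CH2OH on an sp³ backbone C → alcohol.
  CH2COOCH2: –C(=O)–O–C with C on the carbonyl side → ester.
  CH(COCH3): pendant –COCH3: carbonyl C bonded to two carbons → ketone.
  CH2OCH2: C–O–C with sp³ carbons on both sides and no adjacent C=O → ether.
  CH(COCH3): pendant –COCH3: carbonyl C bonded to two carbons → ketone.
  CH(COCH3): pendant –COCH3: carbonyl C bonded to two carbons → ketone.
  CO: –C(=O)– with carbon on both sides → ketone.
  CH(COCH3): pendant –COCH3: carbonyl C bonded to two carbons → ketone.
  CHO: terminal –CHO: carbonyl C bonded to H and C → aldehyde.
Ketone appears at: CH(COCH3), CH(COCH3), CH(COCH3), CO, CH(COCH3) → 5.

5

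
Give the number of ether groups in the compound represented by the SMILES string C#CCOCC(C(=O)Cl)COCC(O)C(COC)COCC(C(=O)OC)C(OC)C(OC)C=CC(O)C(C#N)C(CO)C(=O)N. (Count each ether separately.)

Taking each segment in turn:
  HC≡C: C≡C triple bond → alkyne.
  CH2OCH2: C–O–C with sp³ carbons on both sides and no adjacent C=O → ether.
  CH(COCl): pendant –C(=O)X: carbonyl C bonded to C and halogen → acyl halide.
  CH2OCH2: C–O–C with sp³ carbons on both sides and no adjacent C=O → ether.
  CH(OH): –OH on an sp³ carbon → alcohol (secondary).
  CH(CH2OCH3): pendant –CH2OCH3: C–O–C linkage → ether.
  CH2OCH2: C–O–C with sp³ carbons on both sides and no adjacent C=O → ether.
  CH(COOCH3): pendant –COOCH3: carbonyl C bonded to C and –OCH3 → ester.
  CH(OCH3): pendant –OCH3: C–O–C with sp³ C, no adjacent C=O → ether.
  CH(OCH3): pendant –OCH3: C–O–C with sp³ C, no adjacent C=O → ether.
  CH=CH: C=C double bond → alkene.
  CH(OH): –OH on an sp³ carbon → alcohol (secondary).
  CH(CN): pendant –C≡N: nitrile.
  CH(CH2OH): pendant –CH2OH on an sp³ backbone C → alcohol.
  CONH2: –C(=O)NH2: carbonyl C bonded to C and to N → amide (the N is not a separate amine).
Ether appears at: CH2OCH2, CH2OCH2, CH(CH2OCH3), CH2OCH2, CH(OCH3), CH(OCH3) → 6.

6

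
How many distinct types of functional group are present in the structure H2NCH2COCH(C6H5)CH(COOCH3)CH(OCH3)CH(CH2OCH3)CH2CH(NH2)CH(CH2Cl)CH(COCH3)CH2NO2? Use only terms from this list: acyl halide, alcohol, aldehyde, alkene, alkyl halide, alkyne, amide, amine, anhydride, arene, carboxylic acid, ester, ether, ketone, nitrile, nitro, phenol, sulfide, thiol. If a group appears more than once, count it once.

–NH2 on an sp³ carbon with no adjacent C=O → amine.
–C(=O)– with carbon on both sides → ketone.
pendant –C6H5: benzene ring → arene.
pendant –COOCH3: carbonyl C bonded to C and –OCH3 → ester.
pendant –OCH3: C–O–C with sp³ C, no adjacent C=O → ether.
pendant –CH2OCH3: C–O–C linkage → ether.
–NH2 on an sp³ carbon with no adjacent C=O → amine.
pendant –CH2X: halogen on sp³ carbon → alkyl halide.
pendant –COCH3: carbonyl C bonded to two carbons → ketone.
–NO2 on carbon → nitro group.
Distinct types present: alkyl halide, amine, arene, ester, ether, ketone, nitro.

7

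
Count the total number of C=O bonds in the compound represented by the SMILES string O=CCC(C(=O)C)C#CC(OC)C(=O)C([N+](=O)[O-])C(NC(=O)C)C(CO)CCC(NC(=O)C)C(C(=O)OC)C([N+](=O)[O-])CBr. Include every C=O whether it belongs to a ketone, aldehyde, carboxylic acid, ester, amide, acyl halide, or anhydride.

6

OHC: aldehyde, 1 C=O (running total 1).
CH(COCH3): ketone, 1 C=O (running total 2).
CO: ketone, 1 C=O (running total 3).
CH(NHCOCH3): amide, 1 C=O (running total 4).
CH(NHCOCH3): amide, 1 C=O (running total 5).
CH(COOCH3): ester, 1 C=O (running total 6).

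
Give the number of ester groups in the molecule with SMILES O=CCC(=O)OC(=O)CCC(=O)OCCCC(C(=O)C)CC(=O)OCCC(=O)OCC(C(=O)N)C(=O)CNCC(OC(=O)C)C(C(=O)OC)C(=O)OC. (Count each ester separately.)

terminal –CHO: carbonyl C bonded to H and C → aldehyde.
two acyl groups sharing one oxygen, –C(=O)–O–C(=O)– → anhydride.
–C(=O)–O–C with C on the carbonyl side → ester.
pendant –COCH3: carbonyl C bonded to two carbons → ketone.
–C(=O)–O–C with C on the carbonyl side → ester.
–C(=O)–O–C with C on the carbonyl side → ester.
pendant –CONH2: carbonyl C bonded to C and N → amide.
–C(=O)– with carbon on both sides → ketone.
C–N–C with sp³ carbons and no adjacent C=O → amine (secondary).
pendant –OC(=O)CH3: an acyloxy group → ester.
pendant –COOCH3: carbonyl C bonded to C and –OCH3 → ester.
–C(=O)OCH3: carbonyl C bonded to C and to –OCH3 → ester (not ketone + ether).
Ester appears at: CH2COOCH2, CH2COOCH2, CH2COOCH2, CH(OCOCH3), CH(COOCH3), COOCH3 → 6.

6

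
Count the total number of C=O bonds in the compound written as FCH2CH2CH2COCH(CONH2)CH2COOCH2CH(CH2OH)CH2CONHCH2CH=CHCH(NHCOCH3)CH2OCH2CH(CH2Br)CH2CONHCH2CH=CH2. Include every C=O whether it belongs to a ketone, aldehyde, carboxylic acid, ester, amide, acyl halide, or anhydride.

CO: ketone, 1 C=O (running total 1).
CH(CONH2): amide, 1 C=O (running total 2).
CH2COOCH2: ester, 1 C=O (running total 3).
CH2CONHCH2: amide, 1 C=O (running total 4).
CH(NHCOCH3): amide, 1 C=O (running total 5).
CH2CONHCH2: amide, 1 C=O (running total 6).

6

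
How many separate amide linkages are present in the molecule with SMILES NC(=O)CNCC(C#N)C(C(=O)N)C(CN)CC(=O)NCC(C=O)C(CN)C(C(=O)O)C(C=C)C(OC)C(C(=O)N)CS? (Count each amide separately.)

4

Working along the chain:
  H2NCO: –C(=O)NH2: carbonyl C bonded to C and to N → amide (the N is not a separate amine).
  CH2NHCH2: C–N–C with sp³ carbons and no adjacent C=O → amine (secondary).
  CH(CN): pendant –C≡N: nitrile.
  CH(CONH2): pendant –CONH2: carbonyl C bonded to C and N → amide.
  CH(CH2NH2): pendant –CH2NH2: N on sp³ C, no adjacent C=O → amine.
  CH2CONHCH2: –C(=O)–N– linkage → amide (the N is not an amine).
  CH(CHO): pendant –CHO: carbonyl C bonded to C and H → aldehyde.
  CH(CH2NH2): pendant –CH2NH2: N on sp³ C, no adjacent C=O → amine.
  CH(COOH): pendant –COOH: carbonyl C bonded to C and –OH → carboxylic acid.
  CH(CH=CH2): pendant –CH=CH2: C=C double bond → alkene.
  CH(OCH3): pendant –OCH3: C–O–C with sp³ C, no adjacent C=O → ether.
  CH(CONH2): pendant –CONH2: carbonyl C bonded to C and N → amide.
  CH2SH: –SH on an sp³ carbon → thiol.
Amide appears at: H2NCO, CH(CONH2), CH2CONHCH2, CH(CONH2) → 4.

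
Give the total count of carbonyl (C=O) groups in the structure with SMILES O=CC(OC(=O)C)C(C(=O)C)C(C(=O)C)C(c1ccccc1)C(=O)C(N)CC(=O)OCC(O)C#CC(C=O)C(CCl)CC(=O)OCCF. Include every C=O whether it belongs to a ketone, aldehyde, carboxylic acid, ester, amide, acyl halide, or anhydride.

8

OHC: aldehyde, 1 C=O (running total 1).
CH(OCOCH3): ester, 1 C=O (running total 2).
CH(COCH3): ketone, 1 C=O (running total 3).
CH(COCH3): ketone, 1 C=O (running total 4).
CO: ketone, 1 C=O (running total 5).
CH2COOCH2: ester, 1 C=O (running total 6).
CH(CHO): aldehyde, 1 C=O (running total 7).
CH2COOCH2: ester, 1 C=O (running total 8).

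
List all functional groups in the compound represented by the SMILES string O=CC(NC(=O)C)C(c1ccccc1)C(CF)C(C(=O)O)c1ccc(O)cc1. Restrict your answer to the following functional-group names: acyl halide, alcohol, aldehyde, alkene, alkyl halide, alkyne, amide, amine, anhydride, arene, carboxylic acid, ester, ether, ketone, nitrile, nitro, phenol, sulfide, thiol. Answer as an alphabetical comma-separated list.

terminal –CHO: carbonyl C bonded to H and C → aldehyde.
pendant –NHC(=O)CH3: N bonded to a carbonyl → amide (not amine).
pendant –C6H5: benzene ring → arene.
pendant –CH2X: halogen on sp³ carbon → alkyl halide.
pendant –COOH: carbonyl C bonded to C and –OH → carboxylic acid.
–OH attached directly to an aromatic ring → phenol (not alcohol); the ring itself is an arene.

aldehyde, alkyl halide, amide, arene, carboxylic acid, phenol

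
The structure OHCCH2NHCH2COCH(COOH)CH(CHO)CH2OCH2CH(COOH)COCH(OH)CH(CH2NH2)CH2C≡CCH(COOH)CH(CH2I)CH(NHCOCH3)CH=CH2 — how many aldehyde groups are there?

terminal –CHO: carbonyl C bonded to H and C → aldehyde.
C–N–C with sp³ carbons and no adjacent C=O → amine (secondary).
–C(=O)– with carbon on both sides → ketone.
pendant –COOH: carbonyl C bonded to C and –OH → carboxylic acid.
pendant –CHO: carbonyl C bonded to C and H → aldehyde.
C–O–C with sp³ carbons on both sides and no adjacent C=O → ether.
pendant –COOH: carbonyl C bonded to C and –OH → carboxylic acid.
–C(=O)– with carbon on both sides → ketone.
–OH on an sp³ carbon → alcohol (secondary).
pendant –CH2NH2: N on sp³ C, no adjacent C=O → amine.
C≡C triple bond → alkyne.
pendant –COOH: carbonyl C bonded to C and –OH → carboxylic acid.
pendant –CH2X: halogen on sp³ carbon → alkyl halide.
pendant –NHC(=O)CH3: N bonded to a carbonyl → amide (not amine).
C=C double bond → alkene.
Aldehyde appears at: OHC, CH(CHO) → 2.

2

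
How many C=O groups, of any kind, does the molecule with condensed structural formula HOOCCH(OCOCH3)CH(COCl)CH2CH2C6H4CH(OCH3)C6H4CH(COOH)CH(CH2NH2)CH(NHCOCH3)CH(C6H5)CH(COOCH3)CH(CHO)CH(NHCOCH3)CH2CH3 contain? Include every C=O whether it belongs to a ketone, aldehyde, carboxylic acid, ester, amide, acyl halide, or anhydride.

HOOC: carboxylic acid, 1 C=O (running total 1).
CH(OCOCH3): ester, 1 C=O (running total 2).
CH(COCl): acyl halide, 1 C=O (running total 3).
CH(COOH): carboxylic acid, 1 C=O (running total 4).
CH(NHCOCH3): amide, 1 C=O (running total 5).
CH(COOCH3): ester, 1 C=O (running total 6).
CH(CHO): aldehyde, 1 C=O (running total 7).
CH(NHCOCH3): amide, 1 C=O (running total 8).

8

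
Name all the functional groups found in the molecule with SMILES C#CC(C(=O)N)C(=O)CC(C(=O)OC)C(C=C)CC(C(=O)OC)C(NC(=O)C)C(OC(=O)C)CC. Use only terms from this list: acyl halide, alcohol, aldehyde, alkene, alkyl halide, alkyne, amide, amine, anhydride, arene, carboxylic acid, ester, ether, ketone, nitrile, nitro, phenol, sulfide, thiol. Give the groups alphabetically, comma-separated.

Taking each segment in turn:
  HC≡C: C≡C triple bond → alkyne.
  CH(CONH2): pendant –CONH2: carbonyl C bonded to C and N → amide.
  CO: –C(=O)– with carbon on both sides → ketone.
  CH(COOCH3): pendant –COOCH3: carbonyl C bonded to C and –OCH3 → ester.
  CH(CH=CH2): pendant –CH=CH2: C=C double bond → alkene.
  CH(COOCH3): pendant –COOCH3: carbonyl C bonded to C and –OCH3 → ester.
  CH(NHCOCH3): pendant –NHC(=O)CH3: N bonded to a carbonyl → amide (not amine).
  CH(OCOCH3): pendant –OC(=O)CH3: an acyloxy group → ester.

alkene, alkyne, amide, ester, ketone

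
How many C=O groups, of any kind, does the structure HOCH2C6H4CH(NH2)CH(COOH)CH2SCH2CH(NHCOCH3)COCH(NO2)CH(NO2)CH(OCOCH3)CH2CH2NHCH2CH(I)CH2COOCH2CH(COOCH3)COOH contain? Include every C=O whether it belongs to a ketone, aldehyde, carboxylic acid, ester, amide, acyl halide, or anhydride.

7

CH(COOH): carboxylic acid, 1 C=O (running total 1).
CH(NHCOCH3): amide, 1 C=O (running total 2).
CO: ketone, 1 C=O (running total 3).
CH(OCOCH3): ester, 1 C=O (running total 4).
CH2COOCH2: ester, 1 C=O (running total 5).
CH(COOCH3): ester, 1 C=O (running total 6).
COOH: carboxylic acid, 1 C=O (running total 7).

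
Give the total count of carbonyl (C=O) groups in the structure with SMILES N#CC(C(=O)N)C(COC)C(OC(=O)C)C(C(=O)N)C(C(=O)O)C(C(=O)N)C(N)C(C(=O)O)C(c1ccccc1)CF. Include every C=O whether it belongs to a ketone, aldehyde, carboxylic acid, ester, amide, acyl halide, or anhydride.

CH(CONH2): amide, 1 C=O (running total 1).
CH(OCOCH3): ester, 1 C=O (running total 2).
CH(CONH2): amide, 1 C=O (running total 3).
CH(COOH): carboxylic acid, 1 C=O (running total 4).
CH(CONH2): amide, 1 C=O (running total 5).
CH(COOH): carboxylic acid, 1 C=O (running total 6).

6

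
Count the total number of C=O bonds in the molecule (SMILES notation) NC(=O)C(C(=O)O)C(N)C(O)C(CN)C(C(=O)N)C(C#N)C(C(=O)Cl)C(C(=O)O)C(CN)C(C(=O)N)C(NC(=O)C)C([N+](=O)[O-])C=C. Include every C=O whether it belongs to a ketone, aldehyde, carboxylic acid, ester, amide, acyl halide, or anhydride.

H2NCO: amide, 1 C=O (running total 1).
CH(COOH): carboxylic acid, 1 C=O (running total 2).
CH(CONH2): amide, 1 C=O (running total 3).
CH(COCl): acyl halide, 1 C=O (running total 4).
CH(COOH): carboxylic acid, 1 C=O (running total 5).
CH(CONH2): amide, 1 C=O (running total 6).
CH(NHCOCH3): amide, 1 C=O (running total 7).

7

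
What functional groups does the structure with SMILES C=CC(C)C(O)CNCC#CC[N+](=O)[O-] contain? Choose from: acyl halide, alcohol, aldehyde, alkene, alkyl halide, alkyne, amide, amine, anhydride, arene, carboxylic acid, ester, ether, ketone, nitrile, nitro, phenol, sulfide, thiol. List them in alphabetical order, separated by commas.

alcohol, alkene, alkyne, amine, nitro

C=C double bond → alkene.
–OH on an sp³ carbon → alcohol (secondary).
C–N–C with sp³ carbons and no adjacent C=O → amine (secondary).
C≡C triple bond → alkyne.
–NO2 on carbon → nitro group.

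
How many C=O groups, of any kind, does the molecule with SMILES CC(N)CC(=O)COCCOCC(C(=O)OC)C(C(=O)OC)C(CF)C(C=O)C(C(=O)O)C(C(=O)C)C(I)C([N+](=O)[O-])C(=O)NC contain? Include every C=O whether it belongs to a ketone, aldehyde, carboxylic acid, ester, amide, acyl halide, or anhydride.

7

CO: ketone, 1 C=O (running total 1).
CH(COOCH3): ester, 1 C=O (running total 2).
CH(COOCH3): ester, 1 C=O (running total 3).
CH(CHO): aldehyde, 1 C=O (running total 4).
CH(COOH): carboxylic acid, 1 C=O (running total 5).
CH(COCH3): ketone, 1 C=O (running total 6).
CONHCH3: amide, 1 C=O (running total 7).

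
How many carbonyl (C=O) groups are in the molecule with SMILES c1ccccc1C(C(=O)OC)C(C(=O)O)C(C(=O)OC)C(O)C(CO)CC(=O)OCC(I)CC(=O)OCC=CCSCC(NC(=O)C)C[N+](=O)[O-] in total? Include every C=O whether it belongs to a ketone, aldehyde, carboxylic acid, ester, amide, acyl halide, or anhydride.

6

CH(COOCH3): ester, 1 C=O (running total 1).
CH(COOH): carboxylic acid, 1 C=O (running total 2).
CH(COOCH3): ester, 1 C=O (running total 3).
CH2COOCH2: ester, 1 C=O (running total 4).
CH2COOCH2: ester, 1 C=O (running total 5).
CH(NHCOCH3): amide, 1 C=O (running total 6).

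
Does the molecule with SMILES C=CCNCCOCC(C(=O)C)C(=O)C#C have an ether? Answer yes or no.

yes

Taking each segment in turn:
  CH2=CH: C=C double bond → alkene.
  CH2NHCH2: C–N–C with sp³ carbons and no adjacent C=O → amine (secondary).
  CH2OCH2: C–O–C with sp³ carbons on both sides and no adjacent C=O → ether.
  CH(COCH3): pendant –COCH3: carbonyl C bonded to two carbons → ketone.
  CO: –C(=O)– with carbon on both sides → ketone.
  C≡CH: C≡C triple bond → alkyne.
The CH2OCH2 segment supplies the ether: C–O–C with sp³ carbons on both sides and no adjacent C=O → ether.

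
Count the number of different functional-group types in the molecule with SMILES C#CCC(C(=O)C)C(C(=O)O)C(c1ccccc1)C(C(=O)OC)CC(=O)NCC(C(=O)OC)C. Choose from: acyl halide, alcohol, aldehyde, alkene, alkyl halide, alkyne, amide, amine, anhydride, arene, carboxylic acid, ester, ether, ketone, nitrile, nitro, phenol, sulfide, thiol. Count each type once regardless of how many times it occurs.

C≡C triple bond → alkyne.
pendant –COCH3: carbonyl C bonded to two carbons → ketone.
pendant –COOH: carbonyl C bonded to C and –OH → carboxylic acid.
pendant –C6H5: benzene ring → arene.
pendant –COOCH3: carbonyl C bonded to C and –OCH3 → ester.
–C(=O)–N– linkage → amide (the N is not an amine).
pendant –COOCH3: carbonyl C bonded to C and –OCH3 → ester.
Distinct types present: alkyne, amide, arene, carboxylic acid, ester, ketone.

6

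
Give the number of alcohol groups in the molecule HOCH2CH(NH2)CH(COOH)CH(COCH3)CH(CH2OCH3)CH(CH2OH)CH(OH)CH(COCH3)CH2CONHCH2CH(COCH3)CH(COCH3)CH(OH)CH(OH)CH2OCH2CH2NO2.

5

HO– on an sp³ carbon → alcohol.
–NH2 on an sp³ carbon with no adjacent C=O → amine.
pendant –COOH: carbonyl C bonded to C and –OH → carboxylic acid.
pendant –COCH3: carbonyl C bonded to two carbons → ketone.
pendant –CH2OCH3: C–O–C linkage → ether.
pendant –CH2OH on an sp³ backbone C → alcohol.
–OH on an sp³ carbon → alcohol (secondary).
pendant –COCH3: carbonyl C bonded to two carbons → ketone.
–C(=O)–N– linkage → amide (the N is not an amine).
pendant –COCH3: carbonyl C bonded to two carbons → ketone.
pendant –COCH3: carbonyl C bonded to two carbons → ketone.
–OH on an sp³ carbon → alcohol (secondary).
–OH on an sp³ carbon → alcohol (secondary).
C–O–C with sp³ carbons on both sides and no adjacent C=O → ether.
–NO2 on carbon → nitro group.
Alcohol appears at: HOCH2, CH(CH2OH), CH(OH), CH(OH), CH(OH) → 5.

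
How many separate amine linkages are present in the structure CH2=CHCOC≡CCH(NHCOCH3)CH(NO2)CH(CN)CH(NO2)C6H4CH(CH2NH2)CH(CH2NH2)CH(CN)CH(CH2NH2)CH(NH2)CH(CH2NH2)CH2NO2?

5

Reading the structure from left to right:
  CH2=CH: C=C double bond → alkene.
  CO: –C(=O)– with carbon on both sides → ketone.
  C≡C: C≡C triple bond → alkyne.
  CH(NHCOCH3): pendant –NHC(=O)CH3: N bonded to a carbonyl → amide (not amine).
  CH(NO2): –NO2 on an sp³ carbon → nitro (the N=O is not a carbonyl).
  CH(CN): pendant –C≡N: nitrile.
  CH(NO2): –NO2 on an sp³ carbon → nitro (the N=O is not a carbonyl).
  C6H4: para-disubstituted benzene ring → arene.
  CH(CH2NH2): pendant –CH2NH2: N on sp³ C, no adjacent C=O → amine.
  CH(CH2NH2): pendant –CH2NH2: N on sp³ C, no adjacent C=O → amine.
  CH(CN): pendant –C≡N: nitrile.
  CH(CH2NH2): pendant –CH2NH2: N on sp³ C, no adjacent C=O → amine.
  CH(NH2): –NH2 on an sp³ carbon with no adjacent C=O → amine.
  CH(CH2NH2): pendant –CH2NH2: N on sp³ C, no adjacent C=O → amine.
  CH2NO2: –NO2 on carbon → nitro group.
Amine appears at: CH(CH2NH2), CH(CH2NH2), CH(CH2NH2), CH(NH2), CH(CH2NH2) → 5.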